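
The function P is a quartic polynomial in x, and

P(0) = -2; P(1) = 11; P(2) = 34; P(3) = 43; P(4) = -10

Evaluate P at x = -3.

-101

Write P(x) = ax^4 + bx³ + cx² + dx + e; the 5 given values yield a linear system in the 5 coefficients.
Solving, P(x) = -x^4 + 2x³ + 6x² + 6x - 2.
Then P(-3) = -101.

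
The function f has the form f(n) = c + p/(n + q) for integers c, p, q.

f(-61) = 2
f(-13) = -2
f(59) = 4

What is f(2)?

(f(n) − c)(n + q) = p for each data point; the three points give a linear system in c and q, then p follows.
Solving: c = 3, q = 1, p = 60, so f(n) = 3 + 60/(n + 1).
Then f(2) = 3 + 60/3 = 23.

23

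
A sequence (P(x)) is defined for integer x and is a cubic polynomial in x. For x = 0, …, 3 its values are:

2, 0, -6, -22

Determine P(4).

-54

Write P(x) = ax³ + bx² + cx + d; the 4 given values yield a linear system in the 4 coefficients.
Solving, P(x) = -x³ + x² - 2x + 2.
Then P(4) = -54.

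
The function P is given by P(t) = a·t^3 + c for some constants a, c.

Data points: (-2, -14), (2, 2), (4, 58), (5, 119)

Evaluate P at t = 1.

-5

From P(-2) = -14 and P(2) = 2: -8a + c = -14 and 8a + c = 2.
Subtracting: 16a = 16, so a = 1; then c = -14 − 1·(-8) = -6.
So P(t) = 1t³ − 6, and P(1) = -5.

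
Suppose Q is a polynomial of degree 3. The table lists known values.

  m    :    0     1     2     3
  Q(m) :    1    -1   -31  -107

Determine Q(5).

Write Q(m) = am³ + bm² + cm + d; the 4 given values yield a linear system in the 4 coefficients.
Solving, Q(m) = -3m³ - 5m² + 6m + 1.
Then Q(5) = -469.

-469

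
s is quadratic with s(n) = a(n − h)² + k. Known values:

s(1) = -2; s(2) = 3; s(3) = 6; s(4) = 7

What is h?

4

First differences 5, 3, 1; second difference -2 = 2a, so a = -1.
Expanding, the n-coefficient is −2ah = 2h; matching it to the data gives h = 4, and then k = 7.
So s(n) = -1(n − 4)² + 7.
Hence h = 4.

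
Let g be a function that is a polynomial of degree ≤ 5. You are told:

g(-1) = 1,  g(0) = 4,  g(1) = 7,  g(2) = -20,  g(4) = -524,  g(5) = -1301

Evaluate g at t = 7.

Write g(t) = at^5 + bt^4 + ct³ + dt² + et + p; the 6 given values yield a linear system in the 6 coefficients.
Solving, the leading coefficient vanishes, and g(t) = -2t^4 - t³ + 2t² + 4t + 4.
Then g(7) = -5015.

-5015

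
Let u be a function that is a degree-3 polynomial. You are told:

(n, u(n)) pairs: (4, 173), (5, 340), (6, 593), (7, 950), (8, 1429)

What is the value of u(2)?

First differences: 167, 253, 357, 479. Second differences: 86, 104, 122. Third differences: 18, 18.
Level-3 differences are constant, so u has degree 3.
Fitting a degree-3 polynomial gives u(n) = 3n³ - 2n² + 2n + 5.
Then u(2) = 25.

25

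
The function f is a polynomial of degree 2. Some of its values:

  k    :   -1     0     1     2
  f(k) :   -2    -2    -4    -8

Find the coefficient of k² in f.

-1

First differences: 0, -2, -4. Second differences: -2, -2.
Level-2 differences are constant, so f has degree 2.
Fitting a degree-2 polynomial gives f(k) = -k² - k - 2.
The coefficient of k² is -1.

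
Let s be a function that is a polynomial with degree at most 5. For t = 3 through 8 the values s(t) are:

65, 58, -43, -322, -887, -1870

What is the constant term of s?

First differences: -7, -101, -279, -565, -983. Second differences: -94, -178, -286, -418. Third differences: -84, -108, -132. Fourth differences: -24, -24.
Level-4 differences are constant, so s has degree 4.
Fitting a degree-4 polynomial gives s(t) = -t^4 + 4t³ + 2t² + 6t + 2.
The constant term is s(0) = 2.

2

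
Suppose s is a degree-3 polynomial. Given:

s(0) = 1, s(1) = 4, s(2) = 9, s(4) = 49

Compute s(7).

274

Write s(t) = at³ + bt² + ct + d; the 4 given values yield a linear system in the 4 coefficients.
Solving, s(t) = t³ - 2t² + 4t + 1.
Then s(7) = 274.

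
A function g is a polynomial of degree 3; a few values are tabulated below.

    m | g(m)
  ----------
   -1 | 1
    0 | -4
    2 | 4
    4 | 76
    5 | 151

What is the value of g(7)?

409

Write g(m) = am³ + bm² + cm + d; the 5 given values yield a linear system in the 4 coefficients.
Solving, g(m) = m³ + 2m² - 4m - 4.
Then g(7) = 409.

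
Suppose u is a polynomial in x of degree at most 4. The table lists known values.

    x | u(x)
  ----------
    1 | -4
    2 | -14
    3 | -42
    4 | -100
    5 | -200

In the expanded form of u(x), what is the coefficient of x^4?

0

First differences: -10, -28, -58, -100. Second differences: -18, -30, -42. Third differences: -12, -12.
Level-3 differences are constant, so u has degree 3.
Fitting a degree-3 polynomial gives u(x) = -2x³ + 3x² - 5x.
The coefficient of x^4 is 0.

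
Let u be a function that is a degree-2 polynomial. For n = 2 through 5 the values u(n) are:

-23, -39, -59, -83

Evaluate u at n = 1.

First differences: -16, -20, -24. Second differences: -4, -4.
Level-2 differences are constant, so u has degree 2.
Fitting a degree-2 polynomial gives u(n) = -2n² - 6n - 3.
Then u(1) = -11.

-11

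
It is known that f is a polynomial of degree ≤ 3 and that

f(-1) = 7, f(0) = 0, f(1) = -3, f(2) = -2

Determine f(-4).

First differences: -7, -3, 1. Second differences: 4, 4.
Level-2 differences are constant, so f has degree 2.
Fitting a degree-2 polynomial gives f(k) = 2k² - 5k.
Then f(-4) = 52.

52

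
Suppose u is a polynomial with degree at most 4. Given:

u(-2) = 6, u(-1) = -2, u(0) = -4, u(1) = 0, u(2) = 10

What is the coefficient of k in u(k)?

1

First differences: -8, -2, 4, 10. Second differences: 6, 6, 6.
Level-2 differences are constant, so u has degree 2.
Fitting a degree-2 polynomial gives u(k) = 3k² + k - 4.
The coefficient of k is 1.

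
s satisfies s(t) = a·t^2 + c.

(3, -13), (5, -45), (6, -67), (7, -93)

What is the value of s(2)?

-3

From s(3) = -13 and s(5) = -45: 9a + c = -13 and 25a + c = -45.
Subtracting: 16a = -32, so a = -2; then c = -13 − (-2)·9 = 5.
So s(t) = -2t² + 5, and s(2) = -3.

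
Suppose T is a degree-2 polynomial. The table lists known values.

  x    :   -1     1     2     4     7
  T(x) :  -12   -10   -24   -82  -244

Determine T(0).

-6

Write T(x) = ax² + bx + c; the 5 given values yield a linear system in the 3 coefficients.
Solving, T(x) = -5x² + x - 6.
Then T(0) = -6.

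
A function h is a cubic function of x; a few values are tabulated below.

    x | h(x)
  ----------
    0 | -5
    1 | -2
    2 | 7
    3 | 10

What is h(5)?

Write h(x) = ax³ + bx² + cx + d; the 4 given values yield a linear system in the 4 coefficients.
Solving, h(x) = -2x³ + 9x² - 4x - 5.
Then h(5) = -50.

-50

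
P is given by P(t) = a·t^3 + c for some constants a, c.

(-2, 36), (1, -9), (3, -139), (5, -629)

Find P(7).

From P(-2) = 36 and P(1) = -9: -8a + c = 36 and 1a + c = -9.
Subtracting: 9a = -45, so a = -5; then c = 36 − (-5)·(-8) = -4.
So P(t) = -5t³ − 4, and P(7) = -1719.

-1719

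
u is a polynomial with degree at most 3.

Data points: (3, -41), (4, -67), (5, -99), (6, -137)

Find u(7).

Write u(t) = at³ + bt² + ct + d; the 4 given values yield a linear system in the 4 coefficients.
Solving, the leading coefficient vanishes, and u(t) = -3t² - 5t + 1.
Then u(7) = -181.

-181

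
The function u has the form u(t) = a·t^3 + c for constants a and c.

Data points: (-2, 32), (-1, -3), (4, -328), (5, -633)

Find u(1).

-13

From u(-2) = 32 and u(-1) = -3: -8a + c = 32 and -1a + c = -3.
Subtracting: 7a = -35, so a = -5; then c = 32 − (-5)·(-8) = -8.
So u(t) = -5t³ − 8, and u(1) = -13.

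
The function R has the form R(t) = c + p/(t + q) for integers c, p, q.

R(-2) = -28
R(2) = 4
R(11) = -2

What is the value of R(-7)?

-8

(R(t) − c)(t + q) = p for each data point; the three points give a linear system in c and q, then p follows.
Solving: c = -4, q = 1, p = 24, so R(t) = -4 + 24/(t + 1).
Then R(-7) = -4 + 24/(-6) = -8.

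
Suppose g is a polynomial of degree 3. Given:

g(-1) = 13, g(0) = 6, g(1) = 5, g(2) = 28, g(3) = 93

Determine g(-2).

Write g(n) = an³ + bn² + cn + d; the 5 given values yield a linear system in the 4 coefficients.
Solving, g(n) = 3n³ + 3n² - 7n + 6.
Then g(-2) = 8.

8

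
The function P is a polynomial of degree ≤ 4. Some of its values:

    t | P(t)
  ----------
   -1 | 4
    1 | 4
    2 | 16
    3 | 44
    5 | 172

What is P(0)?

2

Write P(t) = at^4 + bt³ + ct² + dt + e; the 5 given values yield a linear system in the 5 coefficients.
Solving, the leading coefficient vanishes, and P(t) = t³ + 2t² - t + 2.
Then P(0) = 2.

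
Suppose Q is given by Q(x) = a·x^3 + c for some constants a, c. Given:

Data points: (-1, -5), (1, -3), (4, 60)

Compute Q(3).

23

From Q(-1) = -5 and Q(1) = -3: -1a + c = -5 and 1a + c = -3.
Subtracting: 2a = 2, so a = 1; then c = -5 − 1·(-1) = -4.
So Q(x) = 1x³ − 4, and Q(3) = 23.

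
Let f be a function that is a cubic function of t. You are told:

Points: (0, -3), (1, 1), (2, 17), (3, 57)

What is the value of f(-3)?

-63

Write f(t) = at³ + bt² + ct + d; the 4 given values yield a linear system in the 4 coefficients.
Solving, f(t) = 2t³ + 2t - 3.
Then f(-3) = -63.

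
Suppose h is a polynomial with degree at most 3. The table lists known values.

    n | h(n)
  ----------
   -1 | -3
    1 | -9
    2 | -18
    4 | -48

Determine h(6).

Write h(n) = an³ + bn² + cn + d; the 4 given values yield a linear system in the 4 coefficients.
Solving, the leading coefficient vanishes, and h(n) = -2n² - 3n - 4.
Then h(6) = -94.

-94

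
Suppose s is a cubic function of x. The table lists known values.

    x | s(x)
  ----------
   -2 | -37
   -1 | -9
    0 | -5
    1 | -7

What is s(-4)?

-237

Write s(x) = ax³ + bx² + cx + d; the 4 given values yield a linear system in the 4 coefficients.
Solving, s(x) = 3x³ - 3x² - 2x - 5.
Then s(-4) = -237.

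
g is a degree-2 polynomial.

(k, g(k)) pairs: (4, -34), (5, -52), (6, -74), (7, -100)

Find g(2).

-10

First differences: -18, -22, -26. Second differences: -4, -4.
Level-2 differences are constant, so g has degree 2.
Fitting a degree-2 polynomial gives g(k) = -2k² - 2.
Then g(2) = -10.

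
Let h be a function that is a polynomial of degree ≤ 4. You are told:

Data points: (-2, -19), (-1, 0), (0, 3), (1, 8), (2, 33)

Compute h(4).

215

Write h(n) = an^4 + bn³ + cn² + dn + e; the 5 given values yield a linear system in the 5 coefficients.
Solving, the leading coefficient vanishes, and h(n) = 3n³ + n² + n + 3.
Then h(4) = 215.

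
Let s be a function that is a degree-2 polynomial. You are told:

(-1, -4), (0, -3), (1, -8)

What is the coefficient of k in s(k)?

-2

Write s(k) = ak² + bk + c; the 3 given values yield a linear system in the 3 coefficients.
Solving, s(k) = -3k² - 2k - 3.
The coefficient of k is -2.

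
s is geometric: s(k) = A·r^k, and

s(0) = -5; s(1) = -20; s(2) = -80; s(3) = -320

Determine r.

Consecutive ratio: -20/(-5) = 4, and -80/(-20) = 4, so r = 4.
Then A·4^0 = -5 gives A = -5, and s(k) = -5·4^k.

4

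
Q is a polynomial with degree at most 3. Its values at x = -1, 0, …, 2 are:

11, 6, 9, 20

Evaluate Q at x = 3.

Write Q(x) = ax³ + bx² + cx + d; the 4 given values yield a linear system in the 4 coefficients.
Solving, the leading coefficient vanishes, and Q(x) = 4x² - x + 6.
Then Q(3) = 39.

39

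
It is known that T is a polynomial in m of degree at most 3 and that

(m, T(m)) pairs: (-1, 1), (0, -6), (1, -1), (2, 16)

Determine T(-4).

First differences: -7, 5, 17. Second differences: 12, 12.
Level-2 differences are constant, so T has degree 2.
Fitting a degree-2 polynomial gives T(m) = 6m² - m - 6.
Then T(-4) = 94.

94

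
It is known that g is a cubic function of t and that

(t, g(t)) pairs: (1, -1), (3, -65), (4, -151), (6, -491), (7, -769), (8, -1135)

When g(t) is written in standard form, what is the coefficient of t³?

-2

Write g(t) = at³ + bt² + ct + d; the 6 given values yield a linear system in the 4 coefficients.
Solving, g(t) = -2t³ - 2t² + 2t + 1.
The coefficient of t³ is -2.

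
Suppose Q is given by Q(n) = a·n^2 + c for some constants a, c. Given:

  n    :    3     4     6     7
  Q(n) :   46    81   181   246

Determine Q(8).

321

From Q(3) = 46 and Q(4) = 81: 9a + c = 46 and 16a + c = 81.
Subtracting: 7a = 35, so a = 5; then c = 46 − 5·9 = 1.
So Q(n) = 5n² + 1, and Q(8) = 321.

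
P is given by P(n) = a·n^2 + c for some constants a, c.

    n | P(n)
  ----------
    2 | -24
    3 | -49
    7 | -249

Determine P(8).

-324

From P(2) = -24 and P(3) = -49: 4a + c = -24 and 9a + c = -49.
Subtracting: 5a = -25, so a = -5; then c = -24 − (-5)·4 = -4.
So P(n) = -5n² − 4, and P(8) = -324.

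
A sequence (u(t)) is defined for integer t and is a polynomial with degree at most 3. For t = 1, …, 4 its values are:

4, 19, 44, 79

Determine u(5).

124

First differences: 15, 25, 35. Second differences: 10, 10.
Level-2 differences are constant, so u has degree 2.
Fitting a degree-2 polynomial gives u(t) = 5t² - 1.
Then u(5) = 124.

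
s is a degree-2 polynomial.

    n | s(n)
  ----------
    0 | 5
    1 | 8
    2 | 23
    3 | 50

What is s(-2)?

Write s(n) = an² + bn + c; the 4 given values yield a linear system in the 3 coefficients.
Solving, s(n) = 6n² - 3n + 5.
Then s(-2) = 35.

35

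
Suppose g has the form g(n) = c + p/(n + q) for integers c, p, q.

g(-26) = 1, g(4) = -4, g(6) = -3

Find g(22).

-1

(g(n) − c)(n + q) = p for each data point; the three points give a linear system in c and q, then p follows.
Solving: c = 0, q = 2, p = -24, so g(n) = -24/(n + 2).
Then g(22) = 0 − 24/24 = -1.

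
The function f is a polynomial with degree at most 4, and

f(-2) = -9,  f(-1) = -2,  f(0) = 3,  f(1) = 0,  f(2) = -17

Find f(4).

-117

First differences: 7, 5, -3, -17. Second differences: -2, -8, -14. Third differences: -6, -6.
Level-3 differences are constant, so f has degree 3.
Fitting a degree-3 polynomial gives f(t) = -t³ - 4t² + 2t + 3.
Then f(4) = -117.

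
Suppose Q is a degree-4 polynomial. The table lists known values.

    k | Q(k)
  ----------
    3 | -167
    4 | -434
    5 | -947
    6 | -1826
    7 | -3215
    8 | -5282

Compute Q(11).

Write Q(k) = ak^4 + bk³ + ck² + dk + e; the 6 given values yield a linear system in the 5 coefficients.
Solving, Q(k) = -k^4 - 2k³ - 2k² - 4k - 2.
Then Q(11) = -17591.

-17591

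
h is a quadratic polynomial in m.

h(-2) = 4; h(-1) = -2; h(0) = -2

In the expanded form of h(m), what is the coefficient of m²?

Write h(m) = am² + bm + c; the 3 given values yield a linear system in the 3 coefficients.
Solving, h(m) = 3m² + 3m - 2.
The coefficient of m² is 3.

3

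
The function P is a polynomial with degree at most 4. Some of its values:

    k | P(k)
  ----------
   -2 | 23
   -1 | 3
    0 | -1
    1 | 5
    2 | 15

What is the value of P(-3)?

65

First differences: -20, -4, 6, 10. Second differences: 16, 10, 4. Third differences: -6, -6.
Level-3 differences are constant, so P has degree 3.
Fitting a degree-3 polynomial gives P(k) = -k³ + 5k² + 2k - 1.
Then P(-3) = 65.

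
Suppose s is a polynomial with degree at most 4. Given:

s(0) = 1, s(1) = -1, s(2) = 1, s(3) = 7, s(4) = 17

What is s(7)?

First differences: -2, 2, 6, 10. Second differences: 4, 4, 4.
Level-2 differences are constant, so s has degree 2.
Fitting a degree-2 polynomial gives s(x) = 2x² - 4x + 1.
Then s(7) = 71.

71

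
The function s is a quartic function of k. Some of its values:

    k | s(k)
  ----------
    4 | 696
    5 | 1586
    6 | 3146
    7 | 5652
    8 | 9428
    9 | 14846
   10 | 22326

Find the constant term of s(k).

First differences: 890, 1560, 2506, 3776, 5418, 7480. Second differences: 670, 946, 1270, 1642, 2062. Third differences: 276, 324, 372, 420. Fourth differences: 48, 48, 48.
Level-4 differences are constant, so s has degree 4.
Fitting a degree-4 polynomial gives s(k) = 2k^4 + 2k³ + 3k² + 3k - 4.
The constant term is s(0) = -4.

-4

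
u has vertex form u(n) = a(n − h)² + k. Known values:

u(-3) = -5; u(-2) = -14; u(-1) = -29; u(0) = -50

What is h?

First differences -9, -15, -21; second difference -6 = 2a, so a = -3.
Expanding, the n-coefficient is −2ah = 6h; matching it to the data gives h = -4, and then k = -2.
So u(n) = -3(n + 4)² − 2.
Hence h = -4.

-4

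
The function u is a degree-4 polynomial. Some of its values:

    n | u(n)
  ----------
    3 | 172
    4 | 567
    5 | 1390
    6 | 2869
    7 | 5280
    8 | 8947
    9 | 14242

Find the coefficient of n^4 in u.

First differences: 395, 823, 1479, 2411, 3667, 5295. Second differences: 428, 656, 932, 1256, 1628. Third differences: 228, 276, 324, 372. Fourth differences: 48, 48, 48.
Level-4 differences are constant, so u has degree 4.
Fitting a degree-4 polynomial gives u(n) = 2n^4 + 2n³ - 4n² - n - 5.
The coefficient of n^4 is 2.

2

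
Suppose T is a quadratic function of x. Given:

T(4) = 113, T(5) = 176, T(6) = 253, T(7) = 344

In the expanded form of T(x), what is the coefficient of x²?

First differences: 63, 77, 91. Second differences: 14, 14.
Level-2 differences are constant, so T has degree 2.
Fitting a degree-2 polynomial gives T(x) = 7x² + 1.
The coefficient of x² is 7.

7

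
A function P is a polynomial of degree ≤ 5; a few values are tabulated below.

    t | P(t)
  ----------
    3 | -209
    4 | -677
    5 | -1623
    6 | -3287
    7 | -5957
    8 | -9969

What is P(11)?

First differences: -468, -946, -1664, -2670, -4012. Second differences: -478, -718, -1006, -1342. Third differences: -240, -288, -336. Fourth differences: -48, -48.
Level-4 differences are constant, so P has degree 4.
Fitting a degree-4 polynomial gives P(t) = -2t^4 - 4t³ + 3t² + 9t + 7.
Then P(11) = -34137.

-34137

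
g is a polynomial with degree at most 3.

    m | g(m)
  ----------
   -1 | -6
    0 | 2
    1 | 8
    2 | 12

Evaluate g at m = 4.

Write g(m) = am³ + bm² + cm + d; the 4 given values yield a linear system in the 4 coefficients.
Solving, the leading coefficient vanishes, and g(m) = -m² + 7m + 2.
Then g(4) = 14.

14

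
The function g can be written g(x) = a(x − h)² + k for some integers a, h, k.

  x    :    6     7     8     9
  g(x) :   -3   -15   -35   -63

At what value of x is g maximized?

First differences -12, -20, -28; second difference -8 = 2a, so a = -4.
Expanding, the x-coefficient is −2ah = 8h; matching it to the data gives h = 5, and then k = 1.
So g(x) = -4(x − 5)² + 1.
Hence h = 5.

5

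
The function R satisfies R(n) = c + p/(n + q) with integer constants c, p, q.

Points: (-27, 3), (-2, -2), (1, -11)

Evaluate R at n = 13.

(R(n) − c)(n + q) = p for each data point; the three points give a linear system in c and q, then p follows.
Solving: c = 4, q = -3, p = 30, so R(n) = 4 + 30/(n − 3).
Then R(13) = 4 + 30/10 = 7.

7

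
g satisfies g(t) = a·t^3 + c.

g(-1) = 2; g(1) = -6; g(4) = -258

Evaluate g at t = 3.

From g(-1) = 2 and g(1) = -6: -1a + c = 2 and 1a + c = -6.
Subtracting: 2a = -8, so a = -4; then c = 2 − (-4)·(-1) = -2.
So g(t) = -4t³ − 2, and g(3) = -110.

-110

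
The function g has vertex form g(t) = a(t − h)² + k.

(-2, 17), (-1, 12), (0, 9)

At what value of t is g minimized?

First differences -5, -3; second difference 2 = 2a, so a = 1.
Expanding, the t-coefficient is −2ah = -2h; matching it to the data gives h = 1, and then k = 8.
So g(t) = 1(t − 1)² + 8.
Hence h = 1.

1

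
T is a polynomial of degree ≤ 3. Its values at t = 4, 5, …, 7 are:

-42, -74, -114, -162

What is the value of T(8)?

Write T(t) = at³ + bt² + ct + d; the 4 given values yield a linear system in the 4 coefficients.
Solving, the leading coefficient vanishes, and T(t) = -4t² + 4t + 6.
Then T(8) = -218.

-218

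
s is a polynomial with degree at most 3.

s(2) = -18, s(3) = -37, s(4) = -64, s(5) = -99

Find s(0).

First differences: -19, -27, -35. Second differences: -8, -8.
Level-2 differences are constant, so s has degree 2.
Fitting a degree-2 polynomial gives s(n) = -4n² + n - 4.
Then s(0) = -4.

-4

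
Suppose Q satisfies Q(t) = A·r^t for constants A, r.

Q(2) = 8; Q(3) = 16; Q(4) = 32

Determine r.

2

Consecutive ratio: 16/8 = 2, and 32/16 = 2, so r = 2.
Then A·2^2 = 8 gives A = 2, and Q(t) = 2·2^t.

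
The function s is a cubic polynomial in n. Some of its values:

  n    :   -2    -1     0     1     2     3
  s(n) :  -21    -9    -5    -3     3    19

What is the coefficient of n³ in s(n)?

First differences: 12, 4, 2, 6, 16. Second differences: -8, -2, 4, 10. Third differences: 6, 6, 6.
Level-3 differences are constant, so s has degree 3.
Fitting a degree-3 polynomial gives s(n) = n³ - n² + 2n - 5.
The coefficient of n³ is 1.

1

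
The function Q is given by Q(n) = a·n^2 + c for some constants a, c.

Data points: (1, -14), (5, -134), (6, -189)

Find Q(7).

-254

From Q(1) = -14 and Q(5) = -134: 1a + c = -14 and 25a + c = -134.
Subtracting: 24a = -120, so a = -5; then c = -14 − (-5)·1 = -9.
So Q(n) = -5n² − 9, and Q(7) = -254.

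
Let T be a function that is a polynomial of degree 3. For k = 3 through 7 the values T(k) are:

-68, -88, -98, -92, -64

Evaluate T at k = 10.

First differences: -20, -10, 6, 28. Second differences: 10, 16, 22. Third differences: 6, 6.
Level-3 differences are constant, so T has degree 3.
Fitting a degree-3 polynomial gives T(k) = k³ - 7k² - 8k - 8.
Then T(10) = 212.

212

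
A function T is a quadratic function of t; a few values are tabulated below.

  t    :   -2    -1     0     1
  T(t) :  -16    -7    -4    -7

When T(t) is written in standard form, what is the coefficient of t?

0

First differences: 9, 3, -3. Second differences: -6, -6.
Level-2 differences are constant, so T has degree 2.
Fitting a degree-2 polynomial gives T(t) = -3t² - 4.
The coefficient of t is 0.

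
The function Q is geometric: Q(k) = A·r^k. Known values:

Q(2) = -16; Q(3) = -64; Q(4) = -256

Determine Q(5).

-1024

Consecutive ratio: -64/(-16) = 4, and -256/(-64) = 4, so r = 4.
Then A·4^2 = -16 gives A = -1, and Q(k) = -1·4^k.
Q(5) = -1·4^5 = -1024.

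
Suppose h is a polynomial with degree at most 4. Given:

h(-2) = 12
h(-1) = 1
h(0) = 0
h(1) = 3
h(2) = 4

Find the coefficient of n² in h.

Write h(n) = an^4 + bn³ + cn² + dn + e; the 5 given values yield a linear system in the 5 coefficients.
Solving, the leading coefficient vanishes, and h(n) = -n³ + 2n² + 2n.
The coefficient of n² is 2.

2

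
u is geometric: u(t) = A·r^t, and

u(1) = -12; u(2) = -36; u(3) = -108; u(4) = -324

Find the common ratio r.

Consecutive ratio: -36/(-12) = 3, and -108/(-36) = 3, so r = 3.
Then A·3^1 = -12 gives A = -4, and u(t) = -4·3^t.

3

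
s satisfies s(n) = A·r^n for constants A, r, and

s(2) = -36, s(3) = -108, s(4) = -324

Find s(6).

Consecutive ratio: -108/(-36) = 3, and -324/(-108) = 3, so r = 3.
Then A·3^2 = -36 gives A = -4, and s(n) = -4·3^n.
s(6) = -4·3^6 = -2916.

-2916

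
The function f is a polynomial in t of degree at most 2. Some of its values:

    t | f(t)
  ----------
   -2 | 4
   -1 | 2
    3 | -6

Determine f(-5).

Write f(t) = at² + bt + c; the 3 given values yield a linear system in the 3 coefficients.
Solving, the leading coefficient vanishes, and f(t) = -2t.
Then f(-5) = 10.

10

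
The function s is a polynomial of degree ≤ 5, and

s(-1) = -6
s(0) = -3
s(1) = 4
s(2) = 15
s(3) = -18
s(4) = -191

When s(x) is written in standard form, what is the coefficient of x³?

First differences: 3, 7, 11, -33, -173. Second differences: 4, 4, -44, -140. Third differences: 0, -48, -96. Fourth differences: -48, -48.
Level-4 differences are constant, so s has degree 4.
Fitting a degree-4 polynomial gives s(x) = -2x^4 + 4x³ + 4x² + x - 3.
The coefficient of x³ is 4.

4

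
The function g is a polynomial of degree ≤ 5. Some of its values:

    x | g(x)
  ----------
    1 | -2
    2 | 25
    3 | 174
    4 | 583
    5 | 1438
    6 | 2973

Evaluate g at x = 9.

First differences: 27, 149, 409, 855, 1535. Second differences: 122, 260, 446, 680. Third differences: 138, 186, 234. Fourth differences: 48, 48.
Level-4 differences are constant, so g has degree 4.
Fitting a degree-4 polynomial gives g(x) = 2x^4 + 3x³ - 7x² - 3x + 3.
Then g(9) = 14718.

14718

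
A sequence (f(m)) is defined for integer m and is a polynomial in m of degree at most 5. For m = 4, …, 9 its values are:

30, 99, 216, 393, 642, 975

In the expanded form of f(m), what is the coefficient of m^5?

0

Write f(m) = am^5 + bm^4 + cm³ + dm² + em + p; the 6 given values yield a linear system in the 6 coefficients.
Solving, the top 2 coefficients vanish, and f(m) = 2m³ - 6m² + m - 6.
The coefficient of m^5 is 0.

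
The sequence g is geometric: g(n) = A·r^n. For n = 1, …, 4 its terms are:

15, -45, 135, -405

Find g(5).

1215

Consecutive ratio: -45/15 = -3, and 135/(-45) = -3, so r = -3.
Then A·(-3)^1 = 15 gives A = -5, and g(n) = -5·(-3)^n.
g(5) = -5·(-3)^5 = 1215.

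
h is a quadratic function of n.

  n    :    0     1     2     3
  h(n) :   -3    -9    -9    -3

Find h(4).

9

First differences: -6, 0, 6. Second differences: 6, 6.
Level-2 differences are constant, so h has degree 2.
Extending the table by one column gives the next first difference 12, so h(4) = -3 + 12 = 9.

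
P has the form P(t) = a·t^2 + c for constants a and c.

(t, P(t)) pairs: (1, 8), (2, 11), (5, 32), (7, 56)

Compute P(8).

From P(1) = 8 and P(2) = 11: 1a + c = 8 and 4a + c = 11.
Subtracting: 3a = 3, so a = 1; then c = 8 − 1·1 = 7.
So P(t) = 1t² + 7, and P(8) = 71.

71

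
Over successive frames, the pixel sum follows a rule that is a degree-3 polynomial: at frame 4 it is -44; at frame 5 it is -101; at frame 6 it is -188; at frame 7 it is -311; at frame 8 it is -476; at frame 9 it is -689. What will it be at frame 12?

Write the value at x as T(x).
First differences: -57, -87, -123, -165, -213. Second differences: -30, -36, -42, -48. Third differences: -6, -6, -6.
Level-3 differences are constant, so T has degree 3.
Fitting a degree-3 polynomial gives T(x) = -x³ + 4x + 4.
Then T(12) = -1676.

-1676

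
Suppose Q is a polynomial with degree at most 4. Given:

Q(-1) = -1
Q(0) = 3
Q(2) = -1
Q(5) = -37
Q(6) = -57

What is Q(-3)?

-21

Write Q(m) = am^4 + bm³ + cm² + dm + e; the 5 given values yield a linear system in the 5 coefficients.
Solving, the top 2 coefficients vanish, and Q(m) = -2m² + 2m + 3.
Then Q(-3) = -21.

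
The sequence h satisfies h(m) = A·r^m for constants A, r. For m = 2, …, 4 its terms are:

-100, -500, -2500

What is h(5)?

Consecutive ratio: -500/(-100) = 5, and -2500/(-500) = 5, so r = 5.
Then A·5^2 = -100 gives A = -4, and h(m) = -4·5^m.
h(5) = -4·5^5 = -12500.

-12500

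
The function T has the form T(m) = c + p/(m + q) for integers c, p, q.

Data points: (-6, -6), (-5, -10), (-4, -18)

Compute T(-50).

5

(T(m) − c)(m + q) = p for each data point; the three points give a linear system in c and q, then p follows.
Solving: c = 6, q = 2, p = 48, so T(m) = 6 + 48/(m + 2).
Then T(-50) = 6 + 48/(-48) = 5.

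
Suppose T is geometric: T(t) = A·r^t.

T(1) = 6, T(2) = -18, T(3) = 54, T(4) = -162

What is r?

-3

Consecutive ratio: -18/6 = -3, and 54/(-18) = -3, so r = -3.
Then A·(-3)^1 = 6 gives A = -2, and T(t) = -2·(-3)^t.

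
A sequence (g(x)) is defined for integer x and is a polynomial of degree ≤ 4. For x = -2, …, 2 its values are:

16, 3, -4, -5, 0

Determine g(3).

First differences: -13, -7, -1, 5. Second differences: 6, 6, 6.
Level-2 differences are constant, so g has degree 2.
Fitting a degree-2 polynomial gives g(x) = 3x² - 4x - 4.
Then g(3) = 11.

11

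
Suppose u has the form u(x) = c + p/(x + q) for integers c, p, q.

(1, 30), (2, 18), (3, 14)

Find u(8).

9

(u(x) − c)(x + q) = p for each data point; the three points give a linear system in c and q, then p follows.
Solving: c = 6, q = 0, p = 24, so u(x) = 6 + 24/(x + 0).
Then u(8) = 6 + 24/8 = 9.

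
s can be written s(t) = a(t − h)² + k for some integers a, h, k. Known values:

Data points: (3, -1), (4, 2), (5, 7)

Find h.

2

First differences 3, 5; second difference 2 = 2a, so a = 1.
Expanding, the t-coefficient is −2ah = -2h; matching it to the data gives h = 2, and then k = -2.
So s(t) = 1(t − 2)² − 2.
Hence h = 2.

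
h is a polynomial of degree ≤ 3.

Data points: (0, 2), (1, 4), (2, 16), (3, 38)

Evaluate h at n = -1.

10

First differences: 2, 12, 22. Second differences: 10, 10.
Level-2 differences are constant, so h has degree 2.
Fitting a degree-2 polynomial gives h(n) = 5n² - 3n + 2.
Then h(-1) = 10.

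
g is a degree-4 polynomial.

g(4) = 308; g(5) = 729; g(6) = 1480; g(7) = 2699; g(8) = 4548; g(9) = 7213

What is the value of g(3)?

First differences: 421, 751, 1219, 1849, 2665. Second differences: 330, 468, 630, 816. Third differences: 138, 162, 186. Fourth differences: 24, 24.
Level-4 differences are constant, so g has degree 4.
Fitting a degree-4 polynomial gives g(x) = x^4 + x³ - x² + 4.
Then g(3) = 103.

103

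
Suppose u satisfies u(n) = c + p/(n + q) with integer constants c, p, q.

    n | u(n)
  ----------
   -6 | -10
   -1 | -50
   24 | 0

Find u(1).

46

(u(n) − c)(n + q) = p for each data point; the three points give a linear system in c and q, then p follows.
Solving: c = -2, q = 0, p = 48, so u(n) = -2 + 48/(n + 0).
Then u(1) = -2 + 48/1 = 46.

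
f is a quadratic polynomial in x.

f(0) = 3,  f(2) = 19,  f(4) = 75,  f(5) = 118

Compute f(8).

Write f(x) = ax² + bx + c; the 4 given values yield a linear system in the 3 coefficients.
Solving, f(x) = 5x² - 2x + 3.
Then f(8) = 307.

307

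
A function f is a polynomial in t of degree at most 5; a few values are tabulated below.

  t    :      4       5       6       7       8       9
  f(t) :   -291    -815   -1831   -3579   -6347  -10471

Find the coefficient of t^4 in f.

-2

First differences: -524, -1016, -1748, -2768, -4124. Second differences: -492, -732, -1020, -1356. Third differences: -240, -288, -336. Fourth differences: -48, -48.
Level-4 differences are constant, so f has degree 4.
Fitting a degree-4 polynomial gives f(t) = -2t^4 + 4t³ - 4t² + 6t + 5.
The coefficient of t^4 is -2.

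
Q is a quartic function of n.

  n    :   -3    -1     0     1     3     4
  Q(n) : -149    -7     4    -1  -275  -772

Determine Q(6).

Write Q(n) = an^4 + bn³ + cn² + dn + e; the 6 given values yield a linear system in the 5 coefficients.
Solving, Q(n) = -2n^4 - 3n³ - 6n² + 6n + 4.
Then Q(6) = -3416.

-3416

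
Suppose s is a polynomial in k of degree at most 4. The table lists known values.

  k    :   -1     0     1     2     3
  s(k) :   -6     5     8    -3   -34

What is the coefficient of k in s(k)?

Write s(k) = ak^4 + bk³ + ck² + dk + e; the 5 given values yield a linear system in the 5 coefficients.
Solving, the leading coefficient vanishes, and s(k) = -k³ - 4k² + 8k + 5.
The coefficient of k is 8.

8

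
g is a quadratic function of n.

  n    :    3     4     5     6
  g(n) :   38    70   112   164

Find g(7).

226

Write g(n) = an² + bn + c; the 4 given values yield a linear system in the 3 coefficients.
Solving, g(n) = 5n² - 3n + 2.
Then g(7) = 226.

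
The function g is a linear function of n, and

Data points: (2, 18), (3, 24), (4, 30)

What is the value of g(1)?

First differences: 6, 6.
Level-1 differences are constant, so g has degree 1.
Fitting a degree-1 polynomial gives g(n) = 6n + 6.
Then g(1) = 12.

12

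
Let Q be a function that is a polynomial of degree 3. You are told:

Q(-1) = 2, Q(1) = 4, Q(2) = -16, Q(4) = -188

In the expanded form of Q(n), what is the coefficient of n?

4

Write Q(n) = an³ + bn² + cn + d; the 4 given values yield a linear system in the 4 coefficients.
Solving, Q(n) = -3n³ - n² + 4n + 4.
The coefficient of n is 4.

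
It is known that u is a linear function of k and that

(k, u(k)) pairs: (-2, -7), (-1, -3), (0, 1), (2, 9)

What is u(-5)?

Write u(k) = ak + b; the 4 given values yield a linear system in the 2 coefficients.
Solving, u(k) = 4k + 1.
Then u(-5) = -19.

-19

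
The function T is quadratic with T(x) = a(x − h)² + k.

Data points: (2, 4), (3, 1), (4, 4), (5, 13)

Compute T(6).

First differences -3, 3, 9; second difference 6 = 2a, so a = 3.
Expanding, the x-coefficient is −2ah = -6h; matching it to the data gives h = 3, and then k = 1.
So T(x) = 3(x − 3)² + 1.
T(6) = 3·3² + 1 = 28.

28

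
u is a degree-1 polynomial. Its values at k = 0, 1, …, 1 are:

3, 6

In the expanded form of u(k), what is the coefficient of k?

Write u(k) = ak + b; the 2 given values yield a linear system in the 2 coefficients.
Solving, u(k) = 3k + 3.
The coefficient of k is 3.

3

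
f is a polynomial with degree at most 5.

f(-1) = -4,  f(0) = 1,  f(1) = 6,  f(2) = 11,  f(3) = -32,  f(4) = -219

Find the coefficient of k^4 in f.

-2

First differences: 5, 5, 5, -43, -187. Second differences: 0, 0, -48, -144. Third differences: 0, -48, -96. Fourth differences: -48, -48.
Level-4 differences are constant, so f has degree 4.
Fitting a degree-4 polynomial gives f(k) = -2k^4 + 4k³ + 2k² + k + 1.
The coefficient of k^4 is -2.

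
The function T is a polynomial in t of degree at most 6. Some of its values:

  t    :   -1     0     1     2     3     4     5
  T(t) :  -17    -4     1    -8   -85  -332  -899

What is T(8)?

Write T(t) = at^6 + bt^5 + ct^4 + dt³ + et² + pt + q; the 7 given values yield a linear system in the 7 coefficients.
Solving, the top 2 coefficients vanish, and T(t) = -2t^4 + 3t³ - 2t² + 6t - 4.
Then T(8) = -6740.

-6740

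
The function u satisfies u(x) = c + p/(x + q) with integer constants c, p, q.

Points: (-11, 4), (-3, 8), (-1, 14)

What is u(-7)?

(u(x) − c)(x + q) = p for each data point; the three points give a linear system in c and q, then p follows.
Solving: c = 2, q = -1, p = -24, so u(x) = 2 − 24/(x − 1).
Then u(-7) = 2 − 24/(-8) = 5.

5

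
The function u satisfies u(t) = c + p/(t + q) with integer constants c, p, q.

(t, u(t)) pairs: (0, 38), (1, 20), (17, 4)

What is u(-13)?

-1

(u(t) − c)(t + q) = p for each data point; the three points give a linear system in c and q, then p follows.
Solving: c = 2, q = 1, p = 36, so u(t) = 2 + 36/(t + 1).
Then u(-13) = 2 + 36/(-12) = -1.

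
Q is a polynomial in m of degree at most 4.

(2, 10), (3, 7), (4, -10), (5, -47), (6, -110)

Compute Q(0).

-2

First differences: -3, -17, -37, -63. Second differences: -14, -20, -26. Third differences: -6, -6.
Level-3 differences are constant, so Q has degree 3.
Fitting a degree-3 polynomial gives Q(m) = -m³ + 2m² + 6m - 2.
Then Q(0) = -2.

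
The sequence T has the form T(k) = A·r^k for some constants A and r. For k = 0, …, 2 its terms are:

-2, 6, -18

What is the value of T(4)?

-162

Consecutive ratio: 6/(-2) = -3, and -18/6 = -3, so r = -3.
Then A·(-3)^0 = -2 gives A = -2, and T(k) = -2·(-3)^k.
T(4) = -2·(-3)^4 = -162.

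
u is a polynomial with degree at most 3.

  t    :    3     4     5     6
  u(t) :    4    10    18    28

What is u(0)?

-2

Write u(t) = at³ + bt² + ct + d; the 4 given values yield a linear system in the 4 coefficients.
Solving, the leading coefficient vanishes, and u(t) = t² - t - 2.
The constant term is u(0) = -2.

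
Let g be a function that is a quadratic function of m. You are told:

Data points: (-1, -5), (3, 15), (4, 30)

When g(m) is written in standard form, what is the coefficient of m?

1

Write g(m) = am² + bm + c; the 3 given values yield a linear system in the 3 coefficients.
Solving, g(m) = 2m² + m - 6.
The coefficient of m is 1.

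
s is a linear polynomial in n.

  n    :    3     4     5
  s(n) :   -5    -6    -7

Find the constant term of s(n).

Write s(n) = an + b; the 3 given values yield a linear system in the 2 coefficients.
Solving, s(n) = -n - 2.
The constant term is s(0) = -2.

-2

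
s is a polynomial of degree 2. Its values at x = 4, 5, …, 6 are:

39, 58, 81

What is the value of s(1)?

6

Write s(x) = ax² + bx + c; the 3 given values yield a linear system in the 3 coefficients.
Solving, s(x) = 2x² + x + 3.
Then s(1) = 6.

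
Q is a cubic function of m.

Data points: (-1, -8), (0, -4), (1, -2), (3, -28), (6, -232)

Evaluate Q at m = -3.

2

Write Q(m) = am³ + bm² + cm + d; the 5 given values yield a linear system in the 4 coefficients.
Solving, Q(m) = -m³ - m² + 4m - 4.
Then Q(-3) = 2.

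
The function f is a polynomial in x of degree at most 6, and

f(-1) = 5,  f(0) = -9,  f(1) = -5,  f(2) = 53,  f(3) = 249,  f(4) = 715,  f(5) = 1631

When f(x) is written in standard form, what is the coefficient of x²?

7

First differences: -14, 4, 58, 196, 466, 916. Second differences: 18, 54, 138, 270, 450. Third differences: 36, 84, 132, 180. Fourth differences: 48, 48, 48.
Level-4 differences are constant, so f has degree 4.
Fitting a degree-4 polynomial gives f(x) = 2x^4 + 2x³ + 7x² - 7x - 9.
The coefficient of x² is 7.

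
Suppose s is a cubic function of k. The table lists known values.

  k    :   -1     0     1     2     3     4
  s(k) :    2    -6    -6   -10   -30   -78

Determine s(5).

First differences: -8, 0, -4, -20, -48. Second differences: 8, -4, -16, -28. Third differences: -12, -12, -12.
Level-3 differences are constant, so s has degree 3.
Fitting a degree-3 polynomial gives s(k) = -2k³ + 4k² - 2k - 6.
Then s(5) = -166.

-166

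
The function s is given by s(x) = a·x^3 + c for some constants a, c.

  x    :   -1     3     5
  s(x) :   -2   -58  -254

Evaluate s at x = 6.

From s(-1) = -2 and s(3) = -58: -1a + c = -2 and 27a + c = -58.
Subtracting: 28a = -56, so a = -2; then c = -2 − (-2)·(-1) = -4.
So s(x) = -2x³ − 4, and s(6) = -436.

-436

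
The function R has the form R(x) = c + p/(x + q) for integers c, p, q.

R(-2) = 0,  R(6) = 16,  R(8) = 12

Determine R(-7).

(R(x) − c)(x + q) = p for each data point; the three points give a linear system in c and q, then p follows.
Solving: c = 6, q = -3, p = 30, so R(x) = 6 + 30/(x − 3).
Then R(-7) = 6 + 30/(-10) = 3.

3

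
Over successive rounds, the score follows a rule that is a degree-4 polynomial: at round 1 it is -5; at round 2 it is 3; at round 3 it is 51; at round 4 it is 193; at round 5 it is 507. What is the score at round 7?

Write the value at t as Q(t).
Write Q(t) = at^4 + bt³ + ct² + dt + e; the 5 given values yield a linear system in the 5 coefficients.
Solving, Q(t) = t^4 - t³ + t² - 3t - 3.
Then Q(7) = 2083.

2083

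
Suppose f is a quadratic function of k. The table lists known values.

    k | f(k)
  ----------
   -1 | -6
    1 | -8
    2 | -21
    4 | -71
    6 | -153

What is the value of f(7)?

Write f(k) = ak² + bk + c; the 5 given values yield a linear system in the 3 coefficients.
Solving, f(k) = -4k² - k - 3.
Then f(7) = -206.

-206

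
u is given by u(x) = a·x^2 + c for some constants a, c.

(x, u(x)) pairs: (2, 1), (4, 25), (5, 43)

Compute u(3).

11

From u(2) = 1 and u(4) = 25: 4a + c = 1 and 16a + c = 25.
Subtracting: 12a = 24, so a = 2; then c = 1 − 2·4 = -7.
So u(x) = 2x² − 7, and u(3) = 11.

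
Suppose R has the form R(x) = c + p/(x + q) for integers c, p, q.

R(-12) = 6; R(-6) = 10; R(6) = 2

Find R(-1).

-5

(R(x) − c)(x + q) = p for each data point; the three points give a linear system in c and q, then p follows.
Solving: c = 4, q = 3, p = -18, so R(x) = 4 − 18/(x + 3).
Then R(-1) = 4 − 18/2 = -5.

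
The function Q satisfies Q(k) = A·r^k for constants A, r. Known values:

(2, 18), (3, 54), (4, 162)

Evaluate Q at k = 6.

Consecutive ratio: 54/18 = 3, and 162/54 = 3, so r = 3.
Then A·3^2 = 18 gives A = 2, and Q(k) = 2·3^k.
Q(6) = 2·3^6 = 1458.

1458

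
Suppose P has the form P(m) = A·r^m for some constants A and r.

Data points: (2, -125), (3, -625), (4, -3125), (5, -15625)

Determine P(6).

-78125

Consecutive ratio: -625/(-125) = 5, and -3125/(-625) = 5, so r = 5.
Then A·5^2 = -125 gives A = -5, and P(m) = -5·5^m.
P(6) = -5·5^6 = -78125.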